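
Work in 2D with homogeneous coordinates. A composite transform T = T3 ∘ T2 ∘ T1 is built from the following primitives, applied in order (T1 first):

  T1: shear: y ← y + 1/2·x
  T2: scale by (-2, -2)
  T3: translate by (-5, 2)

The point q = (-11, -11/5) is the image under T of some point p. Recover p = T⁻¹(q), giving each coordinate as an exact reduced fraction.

T1 = [1 0 0; 1/2 1 0; 0 0 1]
T2·T1 = [-2 0 0; -1 -2 0; 0 0 1]
T3·…·T1 = [-2 0 -5; -1 -2 2; 0 0 1]
det M = 4; M⁻¹ = [-1/2 0 -5/2; 1/4 -1/2 9/4; 0 0 1]
M⁻¹ · (-11, -11/5)ᵀ = (3, 3/5)ᵀ

p = (3, 3/5)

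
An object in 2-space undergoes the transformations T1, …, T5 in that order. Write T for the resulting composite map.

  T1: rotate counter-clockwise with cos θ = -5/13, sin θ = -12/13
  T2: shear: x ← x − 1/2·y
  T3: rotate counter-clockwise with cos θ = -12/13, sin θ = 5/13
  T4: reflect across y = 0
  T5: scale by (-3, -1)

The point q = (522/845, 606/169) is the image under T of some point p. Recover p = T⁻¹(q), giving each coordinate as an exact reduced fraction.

p = (3, 6/5)

T1 = [-5/13 12/13 0; -12/13 -5/13 0; 0 0 1]
T2·T1 = [1/13 29/26 0; -12/13 -5/13 0; 0 0 1]
T3·…·T1 = [48/169 -149/169 0; 149/169 265/338 0; 0 0 1]
T4·…·T1 = [48/169 -149/169 0; -149/169 -265/338 0; 0 0 1]
T5·…·T1 = [-144/169 447/169 0; 149/169 265/338 0; 0 0 1]
det M = -3; M⁻¹ = [-265/1014 149/169 0; 149/507 48/169 0; 0 0 1]
M⁻¹ · (522/845, 606/169)ᵀ = (3, 6/5)ᵀ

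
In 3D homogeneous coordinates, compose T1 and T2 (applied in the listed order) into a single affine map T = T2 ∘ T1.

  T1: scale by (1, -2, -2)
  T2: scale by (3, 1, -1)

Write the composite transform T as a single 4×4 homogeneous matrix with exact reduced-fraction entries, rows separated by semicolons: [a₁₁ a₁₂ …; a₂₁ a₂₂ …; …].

T = [3 0 0 0; 0 -2 0 0; 0 0 2 0; 0 0 0 1]

T1 = [1 0 0 0; 0 -2 0 0; 0 0 -2 0; 0 0 0 1]
T2·T1 = [3 0 0 0; 0 -2 0 0; 0 0 2 0; 0 0 0 1]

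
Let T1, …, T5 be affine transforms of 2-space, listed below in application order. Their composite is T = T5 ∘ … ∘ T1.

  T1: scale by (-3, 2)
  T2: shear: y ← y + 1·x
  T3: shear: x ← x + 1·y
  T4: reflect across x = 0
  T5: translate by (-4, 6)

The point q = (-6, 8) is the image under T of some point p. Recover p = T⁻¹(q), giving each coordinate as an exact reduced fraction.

T1 = [-3 0 0; 0 2 0; 0 0 1]
T2·T1 = [-3 0 0; -3 2 0; 0 0 1]
T3·…·T1 = [-6 2 0; -3 2 0; 0 0 1]
T4·…·T1 = [6 -2 0; -3 2 0; 0 0 1]
T5·…·T1 = [6 -2 -4; -3 2 6; 0 0 1]
det M = 6; M⁻¹ = [1/3 1/3 -2/3; 1/2 1 -4; 0 0 1]
M⁻¹ · (-6, 8)ᵀ = (0, 1)ᵀ

p = (0, 1)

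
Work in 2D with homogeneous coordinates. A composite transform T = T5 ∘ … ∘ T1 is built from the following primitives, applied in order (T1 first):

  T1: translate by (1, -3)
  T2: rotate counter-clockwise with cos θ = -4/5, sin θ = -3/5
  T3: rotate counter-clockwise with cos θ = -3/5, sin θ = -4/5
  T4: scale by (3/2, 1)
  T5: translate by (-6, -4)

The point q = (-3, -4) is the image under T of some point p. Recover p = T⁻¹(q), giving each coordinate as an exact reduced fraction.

T1 = [1 0 1; 0 1 -3; 0 0 1]
T2·T1 = [-4/5 3/5 -13/5; -3/5 -4/5 9/5; 0 0 1]
T3·…·T1 = [0 -1 3; 1 0 1; 0 0 1]
T4·…·T1 = [0 -3/2 9/2; 1 0 1; 0 0 1]
T5·…·T1 = [0 -3/2 -3/2; 1 0 -3; 0 0 1]
det M = 3/2; M⁻¹ = [0 1 3; -2/3 0 -1; 0 0 1]
M⁻¹ · (-3, -4)ᵀ = (-1, 1)ᵀ

p = (-1, 1)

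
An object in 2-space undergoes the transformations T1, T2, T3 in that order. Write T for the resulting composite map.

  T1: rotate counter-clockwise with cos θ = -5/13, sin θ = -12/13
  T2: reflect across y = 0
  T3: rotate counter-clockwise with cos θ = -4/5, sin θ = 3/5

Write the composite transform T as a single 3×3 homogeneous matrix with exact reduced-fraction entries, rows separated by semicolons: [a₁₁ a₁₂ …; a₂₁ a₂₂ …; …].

T = [-16/65 -63/65 0; -63/65 16/65 0; 0 0 1]

T1 = [-5/13 12/13 0; -12/13 -5/13 0; 0 0 1]
T2·T1 = [-5/13 12/13 0; 12/13 5/13 0; 0 0 1]
T3·…·T1 = [-16/65 -63/65 0; -63/65 16/65 0; 0 0 1]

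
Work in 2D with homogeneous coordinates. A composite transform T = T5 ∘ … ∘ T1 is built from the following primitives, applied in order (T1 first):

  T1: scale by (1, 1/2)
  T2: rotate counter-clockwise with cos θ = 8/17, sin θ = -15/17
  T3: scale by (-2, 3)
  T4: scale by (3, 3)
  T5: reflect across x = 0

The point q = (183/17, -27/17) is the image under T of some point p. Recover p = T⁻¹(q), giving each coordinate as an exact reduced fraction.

T1 = [1 0 0; 0 1/2 0; 0 0 1]
T2·T1 = [8/17 15/34 0; -15/17 4/17 0; 0 0 1]
T3·…·T1 = [-16/17 -15/17 0; -45/17 12/17 0; 0 0 1]
T4·…·T1 = [-48/17 -45/17 0; -135/17 36/17 0; 0 0 1]
T5·…·T1 = [48/17 45/17 0; -135/17 36/17 0; 0 0 1]
det M = 27; M⁻¹ = [4/51 -5/51 0; 5/17 16/153 0; 0 0 1]
M⁻¹ · (183/17, -27/17)ᵀ = (1, 3)ᵀ

p = (1, 3)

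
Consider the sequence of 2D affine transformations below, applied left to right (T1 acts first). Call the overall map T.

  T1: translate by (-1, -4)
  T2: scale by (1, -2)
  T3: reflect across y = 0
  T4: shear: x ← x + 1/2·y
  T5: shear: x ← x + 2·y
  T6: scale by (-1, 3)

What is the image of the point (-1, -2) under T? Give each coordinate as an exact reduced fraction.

T1 translate by (-1, -4): (-1, -2) → (-2, -6)
T2 scale by (1, -2): (-2, -6) → (-2, 12)
T3 reflect across y = 0: (-2, 12) → (-2, -12)
T4 shear: x ← x + 1/2·y: (-2, -12) → (-8, -12)
T5 shear: x ← x + 2·y: (-8, -12) → (-32, -12)
T6 scale by (-1, 3): (-32, -12) → (32, -36)

T(p) = (32, -36)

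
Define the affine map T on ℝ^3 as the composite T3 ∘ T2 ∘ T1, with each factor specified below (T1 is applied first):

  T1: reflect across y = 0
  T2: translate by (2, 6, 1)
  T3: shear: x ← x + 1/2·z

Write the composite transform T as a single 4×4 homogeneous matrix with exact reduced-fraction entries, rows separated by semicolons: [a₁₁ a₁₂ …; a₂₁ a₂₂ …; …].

T1 = [1 0 0 0; 0 -1 0 0; 0 0 1 0; 0 0 0 1]
T2·T1 = [1 0 0 2; 0 -1 0 6; 0 0 1 1; 0 0 0 1]
T3·…·T1 = [1 0 1/2 5/2; 0 -1 0 6; 0 0 1 1; 0 0 0 1]

T = [1 0 1/2 5/2; 0 -1 0 6; 0 0 1 1; 0 0 0 1]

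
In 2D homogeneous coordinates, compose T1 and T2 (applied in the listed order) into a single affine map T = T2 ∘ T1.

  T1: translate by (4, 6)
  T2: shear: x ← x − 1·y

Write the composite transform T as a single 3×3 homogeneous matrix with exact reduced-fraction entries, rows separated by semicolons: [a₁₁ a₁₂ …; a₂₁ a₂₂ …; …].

T = [1 -1 -2; 0 1 6; 0 0 1]

T1 = [1 0 4; 0 1 6; 0 0 1]
T2·T1 = [1 -1 -2; 0 1 6; 0 0 1]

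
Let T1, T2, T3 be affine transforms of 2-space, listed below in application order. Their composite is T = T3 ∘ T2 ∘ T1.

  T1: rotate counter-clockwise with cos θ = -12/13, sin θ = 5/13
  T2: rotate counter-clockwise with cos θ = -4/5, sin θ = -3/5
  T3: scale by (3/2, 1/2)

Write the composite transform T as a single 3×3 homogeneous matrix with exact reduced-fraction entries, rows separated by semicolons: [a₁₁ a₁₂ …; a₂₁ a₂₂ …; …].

T1 = [-12/13 -5/13 0; 5/13 -12/13 0; 0 0 1]
T2·T1 = [63/65 -16/65 0; 16/65 63/65 0; 0 0 1]
T3·…·T1 = [189/130 -24/65 0; 8/65 63/130 0; 0 0 1]

T = [189/130 -24/65 0; 8/65 63/130 0; 0 0 1]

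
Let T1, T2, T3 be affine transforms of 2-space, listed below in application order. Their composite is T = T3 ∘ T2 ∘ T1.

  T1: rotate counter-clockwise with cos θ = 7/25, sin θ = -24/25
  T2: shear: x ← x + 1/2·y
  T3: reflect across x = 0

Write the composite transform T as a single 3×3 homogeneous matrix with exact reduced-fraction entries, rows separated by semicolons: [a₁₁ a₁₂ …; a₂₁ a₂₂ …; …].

T = [1/5 -11/10 0; -24/25 7/25 0; 0 0 1]

T1 = [7/25 24/25 0; -24/25 7/25 0; 0 0 1]
T2·T1 = [-1/5 11/10 0; -24/25 7/25 0; 0 0 1]
T3·…·T1 = [1/5 -11/10 0; -24/25 7/25 0; 0 0 1]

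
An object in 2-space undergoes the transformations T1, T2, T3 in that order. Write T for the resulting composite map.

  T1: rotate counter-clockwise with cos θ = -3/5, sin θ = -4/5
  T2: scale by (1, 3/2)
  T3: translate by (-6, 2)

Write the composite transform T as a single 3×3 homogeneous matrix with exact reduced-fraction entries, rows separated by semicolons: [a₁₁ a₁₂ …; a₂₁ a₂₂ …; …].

T = [-3/5 4/5 -6; -6/5 -9/10 2; 0 0 1]

T1 = [-3/5 4/5 0; -4/5 -3/5 0; 0 0 1]
T2·T1 = [-3/5 4/5 0; -6/5 -9/10 0; 0 0 1]
T3·…·T1 = [-3/5 4/5 -6; -6/5 -9/10 2; 0 0 1]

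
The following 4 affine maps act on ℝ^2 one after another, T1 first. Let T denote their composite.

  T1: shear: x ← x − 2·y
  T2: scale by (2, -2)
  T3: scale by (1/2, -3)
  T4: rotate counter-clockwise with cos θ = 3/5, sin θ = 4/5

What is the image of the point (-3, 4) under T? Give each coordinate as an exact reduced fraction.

T(p) = (-129/5, 28/5)

T1 shear: x ← x − 2·y: (-3, 4) → (-11, 4)
T2 scale by (2, -2): (-11, 4) → (-22, -8)
T3 scale by (1/2, -3): (-22, -8) → (-11, 24)
T4 rotate counter-clockwise with cos θ = 3/5, sin θ = 4/5: (-11, 24) → (-129/5, 28/5)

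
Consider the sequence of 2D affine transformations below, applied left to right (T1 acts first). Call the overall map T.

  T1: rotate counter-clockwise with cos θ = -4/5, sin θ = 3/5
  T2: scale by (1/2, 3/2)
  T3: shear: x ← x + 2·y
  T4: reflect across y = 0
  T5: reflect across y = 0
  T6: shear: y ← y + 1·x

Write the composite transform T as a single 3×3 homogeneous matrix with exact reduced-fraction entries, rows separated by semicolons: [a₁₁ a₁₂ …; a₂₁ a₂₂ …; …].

T1 = [-4/5 -3/5 0; 3/5 -4/5 0; 0 0 1]
T2·T1 = [-2/5 -3/10 0; 9/10 -6/5 0; 0 0 1]
T3·…·T1 = [7/5 -27/10 0; 9/10 -6/5 0; 0 0 1]
T4·…·T1 = [7/5 -27/10 0; -9/10 6/5 0; 0 0 1]
T5·…·T1 = [7/5 -27/10 0; 9/10 -6/5 0; 0 0 1]
T6·…·T1 = [7/5 -27/10 0; 23/10 -39/10 0; 0 0 1]

T = [7/5 -27/10 0; 23/10 -39/10 0; 0 0 1]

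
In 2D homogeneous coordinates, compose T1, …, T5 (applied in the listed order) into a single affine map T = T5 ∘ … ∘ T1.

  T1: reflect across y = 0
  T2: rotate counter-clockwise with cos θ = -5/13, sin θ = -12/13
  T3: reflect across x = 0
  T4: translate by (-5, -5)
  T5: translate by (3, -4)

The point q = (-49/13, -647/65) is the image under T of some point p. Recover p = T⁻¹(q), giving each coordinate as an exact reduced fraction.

T1 = [1 0 0; 0 -1 0; 0 0 1]
T2·T1 = [-5/13 -12/13 0; -12/13 5/13 0; 0 0 1]
T3·…·T1 = [5/13 12/13 0; -12/13 5/13 0; 0 0 1]
T4·…·T1 = [5/13 12/13 -5; -12/13 5/13 -5; 0 0 1]
T5·…·T1 = [5/13 12/13 -2; -12/13 5/13 -9; 0 0 1]
det M = 1; M⁻¹ = [5/13 -12/13 -98/13; 12/13 5/13 69/13; 0 0 1]
M⁻¹ · (-49/13, -647/65)ᵀ = (1/5, -2)ᵀ

p = (1/5, -2)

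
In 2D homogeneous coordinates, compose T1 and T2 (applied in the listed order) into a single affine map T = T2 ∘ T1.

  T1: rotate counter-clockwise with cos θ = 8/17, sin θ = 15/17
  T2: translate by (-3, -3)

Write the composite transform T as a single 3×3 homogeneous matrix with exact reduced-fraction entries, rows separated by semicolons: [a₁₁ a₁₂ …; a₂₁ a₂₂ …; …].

T1 = [8/17 -15/17 0; 15/17 8/17 0; 0 0 1]
T2·T1 = [8/17 -15/17 -3; 15/17 8/17 -3; 0 0 1]

T = [8/17 -15/17 -3; 15/17 8/17 -3; 0 0 1]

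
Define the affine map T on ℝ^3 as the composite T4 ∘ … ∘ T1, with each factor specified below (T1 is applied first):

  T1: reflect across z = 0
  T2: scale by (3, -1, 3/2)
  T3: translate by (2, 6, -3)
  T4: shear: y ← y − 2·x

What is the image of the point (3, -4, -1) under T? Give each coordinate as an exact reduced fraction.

T(p) = (11, -12, -3/2)

T1 reflect across z = 0: (3, -4, -1) → (3, -4, 1)
T2 scale by (3, -1, 3/2): (3, -4, 1) → (9, 4, 3/2)
T3 translate by (2, 6, -3): (9, 4, 3/2) → (11, 10, -3/2)
T4 shear: y ← y − 2·x: (11, 10, -3/2) → (11, -12, -3/2)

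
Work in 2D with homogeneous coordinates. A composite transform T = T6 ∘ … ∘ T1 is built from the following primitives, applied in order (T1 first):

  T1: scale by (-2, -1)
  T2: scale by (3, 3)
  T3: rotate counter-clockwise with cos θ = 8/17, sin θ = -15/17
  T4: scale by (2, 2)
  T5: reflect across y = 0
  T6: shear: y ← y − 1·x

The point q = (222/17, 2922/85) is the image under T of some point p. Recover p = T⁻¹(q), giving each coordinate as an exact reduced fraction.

T1 = [-2 0 0; 0 -1 0; 0 0 1]
T2·T1 = [-6 0 0; 0 -3 0; 0 0 1]
T3·…·T1 = [-48/17 -45/17 0; 90/17 -24/17 0; 0 0 1]
T4·…·T1 = [-96/17 -90/17 0; 180/17 -48/17 0; 0 0 1]
T5·…·T1 = [-96/17 -90/17 0; -180/17 48/17 0; 0 0 1]
T6·…·T1 = [-96/17 -90/17 0; -84/17 138/17 0; 0 0 1]
det M = -72; M⁻¹ = [-23/204 -5/68 0; -7/102 4/51 0; 0 0 1]
M⁻¹ · (222/17, 2922/85)ᵀ = (-4, 9/5)ᵀ

p = (-4, 9/5)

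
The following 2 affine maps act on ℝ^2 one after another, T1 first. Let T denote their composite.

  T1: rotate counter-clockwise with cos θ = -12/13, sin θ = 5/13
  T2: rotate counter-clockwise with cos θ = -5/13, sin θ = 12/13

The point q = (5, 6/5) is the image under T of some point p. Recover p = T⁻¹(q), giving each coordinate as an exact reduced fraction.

p = (-6/5, 5)

T1 = [-12/13 -5/13 0; 5/13 -12/13 0; 0 0 1]
T2·T1 = [0 1 0; -1 0 0; 0 0 1]
det M = 1; M⁻¹ = [0 -1 0; 1 0 0; 0 0 1]
M⁻¹ · (5, 6/5)ᵀ = (-6/5, 5)ᵀ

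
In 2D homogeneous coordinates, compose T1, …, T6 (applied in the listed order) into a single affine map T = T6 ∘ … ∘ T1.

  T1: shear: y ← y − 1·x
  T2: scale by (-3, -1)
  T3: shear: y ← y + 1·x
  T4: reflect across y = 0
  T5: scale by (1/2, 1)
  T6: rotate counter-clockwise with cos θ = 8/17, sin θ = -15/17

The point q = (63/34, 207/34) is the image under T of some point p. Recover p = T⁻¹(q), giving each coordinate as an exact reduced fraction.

p = (3, -3/2)

T1 = [1 0 0; -1 1 0; 0 0 1]
T2·T1 = [-3 0 0; 1 -1 0; 0 0 1]
T3·…·T1 = [-3 0 0; -2 -1 0; 0 0 1]
T4·…·T1 = [-3 0 0; 2 1 0; 0 0 1]
T5·…·T1 = [-3/2 0 0; 2 1 0; 0 0 1]
T6·…·T1 = [18/17 15/17 0; 77/34 8/17 0; 0 0 1]
det M = -3/2; M⁻¹ = [-16/51 10/17 0; 77/51 -12/17 0; 0 0 1]
M⁻¹ · (63/34, 207/34)ᵀ = (3, -3/2)ᵀ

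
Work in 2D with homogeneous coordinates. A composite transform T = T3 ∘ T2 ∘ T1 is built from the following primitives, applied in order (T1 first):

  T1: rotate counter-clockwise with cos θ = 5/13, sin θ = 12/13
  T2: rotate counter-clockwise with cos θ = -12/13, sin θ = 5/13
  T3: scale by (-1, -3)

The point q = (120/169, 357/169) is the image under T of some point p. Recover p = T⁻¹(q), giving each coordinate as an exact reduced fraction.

p = (1, 0)

T1 = [5/13 -12/13 0; 12/13 5/13 0; 0 0 1]
T2·T1 = [-120/169 119/169 0; -119/169 -120/169 0; 0 0 1]
T3·…·T1 = [120/169 -119/169 0; 357/169 360/169 0; 0 0 1]
det M = 3; M⁻¹ = [120/169 119/507 0; -119/169 40/169 0; 0 0 1]
M⁻¹ · (120/169, 357/169)ᵀ = (1, 0)ᵀ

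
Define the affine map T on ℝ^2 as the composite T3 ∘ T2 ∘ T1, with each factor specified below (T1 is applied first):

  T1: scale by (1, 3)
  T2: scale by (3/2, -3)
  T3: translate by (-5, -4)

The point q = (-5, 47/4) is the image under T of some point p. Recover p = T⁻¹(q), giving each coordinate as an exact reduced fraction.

p = (0, -7/4)

T1 = [1 0 0; 0 3 0; 0 0 1]
T2·T1 = [3/2 0 0; 0 -9 0; 0 0 1]
T3·…·T1 = [3/2 0 -5; 0 -9 -4; 0 0 1]
det M = -27/2; M⁻¹ = [2/3 0 10/3; 0 -1/9 -4/9; 0 0 1]
M⁻¹ · (-5, 47/4)ᵀ = (0, -7/4)ᵀ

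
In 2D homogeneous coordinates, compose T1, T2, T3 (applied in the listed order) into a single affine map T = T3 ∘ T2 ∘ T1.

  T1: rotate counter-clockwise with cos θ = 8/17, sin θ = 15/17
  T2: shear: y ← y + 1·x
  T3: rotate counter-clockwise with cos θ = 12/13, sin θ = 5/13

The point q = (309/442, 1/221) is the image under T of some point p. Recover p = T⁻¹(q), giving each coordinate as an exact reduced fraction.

T1 = [8/17 -15/17 0; 15/17 8/17 0; 0 0 1]
T2·T1 = [8/17 -15/17 0; 23/17 -7/17 0; 0 0 1]
T3·…·T1 = [-19/221 -145/221 0; 316/221 -159/221 0; 0 0 1]
det M = 1; M⁻¹ = [-159/221 145/221 0; -316/221 -19/221 0; 0 0 1]
M⁻¹ · (309/442, 1/221)ᵀ = (-1/2, -1)ᵀ

p = (-1/2, -1)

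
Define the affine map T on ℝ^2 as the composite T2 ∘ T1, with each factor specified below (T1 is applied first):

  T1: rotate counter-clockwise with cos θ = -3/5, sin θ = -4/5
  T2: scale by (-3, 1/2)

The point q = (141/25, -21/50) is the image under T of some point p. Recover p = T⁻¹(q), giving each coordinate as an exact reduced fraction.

T1 = [-3/5 4/5 0; -4/5 -3/5 0; 0 0 1]
T2·T1 = [9/5 -12/5 0; -2/5 -3/10 0; 0 0 1]
det M = -3/2; M⁻¹ = [1/5 -8/5 0; -4/15 -6/5 0; 0 0 1]
M⁻¹ · (141/25, -21/50)ᵀ = (9/5, -1)ᵀ

p = (9/5, -1)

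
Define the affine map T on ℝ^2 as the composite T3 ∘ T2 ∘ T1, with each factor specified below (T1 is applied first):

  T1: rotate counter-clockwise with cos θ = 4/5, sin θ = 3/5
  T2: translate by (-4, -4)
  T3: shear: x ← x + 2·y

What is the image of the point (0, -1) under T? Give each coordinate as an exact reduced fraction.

T1 rotate counter-clockwise with cos θ = 4/5, sin θ = 3/5: (0, -1) → (3/5, -4/5)
T2 translate by (-4, -4): (3/5, -4/5) → (-17/5, -24/5)
T3 shear: x ← x + 2·y: (-17/5, -24/5) → (-13, -24/5)

T(p) = (-13, -24/5)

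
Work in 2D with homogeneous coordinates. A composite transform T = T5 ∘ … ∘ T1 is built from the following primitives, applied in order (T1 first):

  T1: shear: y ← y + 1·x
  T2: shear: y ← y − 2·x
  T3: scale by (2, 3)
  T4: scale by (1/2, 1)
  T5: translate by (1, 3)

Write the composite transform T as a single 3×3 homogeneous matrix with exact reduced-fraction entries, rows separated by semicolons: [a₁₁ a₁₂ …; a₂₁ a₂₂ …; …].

T1 = [1 0 0; 1 1 0; 0 0 1]
T2·T1 = [1 0 0; -1 1 0; 0 0 1]
T3·…·T1 = [2 0 0; -3 3 0; 0 0 1]
T4·…·T1 = [1 0 0; -3 3 0; 0 0 1]
T5·…·T1 = [1 0 1; -3 3 3; 0 0 1]

T = [1 0 1; -3 3 3; 0 0 1]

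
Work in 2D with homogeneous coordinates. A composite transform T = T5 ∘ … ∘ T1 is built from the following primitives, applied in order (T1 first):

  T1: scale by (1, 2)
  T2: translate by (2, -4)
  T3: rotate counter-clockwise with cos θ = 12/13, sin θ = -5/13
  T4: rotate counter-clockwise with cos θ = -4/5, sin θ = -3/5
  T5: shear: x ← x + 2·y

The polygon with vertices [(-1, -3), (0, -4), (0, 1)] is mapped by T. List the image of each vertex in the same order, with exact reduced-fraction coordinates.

image vertices: (201/13, 614/65), (226/13, 724/65), (6/13, 94/65)

T1 scale by (1, 2): (-1, -3) → (-1, -6); (0, -4) → (0, -8); (0, 1) → (0, 2)
T2 translate by (2, -4): (-1, -6) → (1, -10); (0, -8) → (2, -12); (0, 2) → (2, -2)
T3 rotate counter-clockwise with cos θ = 12/13, sin θ = -5/13: (1, -10) → (-38/13, -125/13); (2, -12) → (-36/13, -154/13); (2, -2) → (14/13, -34/13)
T4 rotate counter-clockwise with cos θ = -4/5, sin θ = -3/5: (-38/13, -125/13) → (-223/65, 614/65); (-36/13, -154/13) → (-318/65, 724/65); (14/13, -34/13) → (-158/65, 94/65)
T5 shear: x ← x + 2·y: (-223/65, 614/65) → (201/13, 614/65); (-318/65, 724/65) → (226/13, 724/65); (-158/65, 94/65) → (6/13, 94/65)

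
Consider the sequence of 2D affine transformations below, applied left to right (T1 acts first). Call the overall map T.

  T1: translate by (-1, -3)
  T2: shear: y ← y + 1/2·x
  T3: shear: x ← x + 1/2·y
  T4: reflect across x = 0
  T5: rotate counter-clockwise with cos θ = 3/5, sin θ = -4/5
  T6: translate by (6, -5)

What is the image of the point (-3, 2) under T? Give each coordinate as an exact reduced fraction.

T(p) = (69/10, -56/5)

T1 translate by (-1, -3): (-3, 2) → (-4, -1)
T2 shear: y ← y + 1/2·x: (-4, -1) → (-4, -3)
T3 shear: x ← x + 1/2·y: (-4, -3) → (-11/2, -3)
T4 reflect across x = 0: (-11/2, -3) → (11/2, -3)
T5 rotate counter-clockwise with cos θ = 3/5, sin θ = -4/5: (11/2, -3) → (9/10, -31/5)
T6 translate by (6, -5): (9/10, -31/5) → (69/10, -56/5)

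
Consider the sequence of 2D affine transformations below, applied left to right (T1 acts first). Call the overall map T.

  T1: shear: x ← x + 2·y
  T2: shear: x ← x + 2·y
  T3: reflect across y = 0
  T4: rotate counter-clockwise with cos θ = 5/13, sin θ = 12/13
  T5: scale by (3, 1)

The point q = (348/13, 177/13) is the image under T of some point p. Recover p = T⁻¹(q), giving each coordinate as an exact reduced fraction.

p = (4, 3)

T1 = [1 2 0; 0 1 0; 0 0 1]
T2·T1 = [1 4 0; 0 1 0; 0 0 1]
T3·…·T1 = [1 4 0; 0 -1 0; 0 0 1]
T4·…·T1 = [5/13 32/13 0; 12/13 43/13 0; 0 0 1]
T5·…·T1 = [15/13 96/13 0; 12/13 43/13 0; 0 0 1]
det M = -3; M⁻¹ = [-43/39 32/13 0; 4/13 -5/13 0; 0 0 1]
M⁻¹ · (348/13, 177/13)ᵀ = (4, 3)ᵀ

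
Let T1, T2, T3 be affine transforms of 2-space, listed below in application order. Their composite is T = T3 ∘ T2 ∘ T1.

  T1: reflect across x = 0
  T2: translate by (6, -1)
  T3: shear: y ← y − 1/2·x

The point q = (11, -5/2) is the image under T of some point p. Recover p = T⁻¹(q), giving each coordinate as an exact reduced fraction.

T1 = [-1 0 0; 0 1 0; 0 0 1]
T2·T1 = [-1 0 6; 0 1 -1; 0 0 1]
T3·…·T1 = [-1 0 6; 1/2 1 -4; 0 0 1]
det M = -1; M⁻¹ = [-1 0 6; 1/2 1 1; 0 0 1]
M⁻¹ · (11, -5/2)ᵀ = (-5, 4)ᵀ

p = (-5, 4)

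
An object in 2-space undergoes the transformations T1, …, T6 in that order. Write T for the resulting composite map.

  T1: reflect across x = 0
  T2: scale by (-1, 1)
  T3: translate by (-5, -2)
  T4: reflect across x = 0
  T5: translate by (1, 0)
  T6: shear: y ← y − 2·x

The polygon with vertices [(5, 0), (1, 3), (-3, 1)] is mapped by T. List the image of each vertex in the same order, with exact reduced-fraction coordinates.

image vertices: (1, -4), (5, -9), (9, -19)

T1 reflect across x = 0: (5, 0) → (-5, 0); (1, 3) → (-1, 3); (-3, 1) → (3, 1)
T2 scale by (-1, 1): (-5, 0) → (5, 0); (-1, 3) → (1, 3); (3, 1) → (-3, 1)
T3 translate by (-5, -2): (5, 0) → (0, -2); (1, 3) → (-4, 1); (-3, 1) → (-8, -1)
T4 reflect across x = 0: (0, -2) → (0, -2); (-4, 1) → (4, 1); (-8, -1) → (8, -1)
T5 translate by (1, 0): (0, -2) → (1, -2); (4, 1) → (5, 1); (8, -1) → (9, -1)
T6 shear: y ← y − 2·x: (1, -2) → (1, -4); (5, 1) → (5, -9); (9, -1) → (9, -19)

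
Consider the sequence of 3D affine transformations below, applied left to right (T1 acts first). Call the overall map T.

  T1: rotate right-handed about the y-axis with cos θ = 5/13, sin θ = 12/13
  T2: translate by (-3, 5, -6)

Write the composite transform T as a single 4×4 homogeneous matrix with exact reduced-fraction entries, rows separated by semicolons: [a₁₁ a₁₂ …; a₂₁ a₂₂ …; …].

T = [5/13 0 12/13 -3; 0 1 0 5; -12/13 0 5/13 -6; 0 0 0 1]

T1 = [5/13 0 12/13 0; 0 1 0 0; -12/13 0 5/13 0; 0 0 0 1]
T2·T1 = [5/13 0 12/13 -3; 0 1 0 5; -12/13 0 5/13 -6; 0 0 0 1]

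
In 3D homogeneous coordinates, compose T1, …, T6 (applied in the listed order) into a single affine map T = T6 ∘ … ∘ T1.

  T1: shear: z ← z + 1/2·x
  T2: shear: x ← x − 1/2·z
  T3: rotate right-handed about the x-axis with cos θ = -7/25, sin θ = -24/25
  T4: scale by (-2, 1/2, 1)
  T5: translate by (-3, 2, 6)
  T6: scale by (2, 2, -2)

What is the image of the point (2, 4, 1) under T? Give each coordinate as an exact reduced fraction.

T1 shear: z ← z + 1/2·x: (2, 4, 1) → (2, 4, 2)
T2 shear: x ← x − 1/2·z: (2, 4, 2) → (1, 4, 2)
T3 rotate right-handed about the x-axis with cos θ = -7/25, sin θ = -24/25: (1, 4, 2) → (1, 4/5, -22/5)
T4 scale by (-2, 1/2, 1): (1, 4/5, -22/5) → (-2, 2/5, -22/5)
T5 translate by (-3, 2, 6): (-2, 2/5, -22/5) → (-5, 12/5, 8/5)
T6 scale by (2, 2, -2): (-5, 12/5, 8/5) → (-10, 24/5, -16/5)

T(p) = (-10, 24/5, -16/5)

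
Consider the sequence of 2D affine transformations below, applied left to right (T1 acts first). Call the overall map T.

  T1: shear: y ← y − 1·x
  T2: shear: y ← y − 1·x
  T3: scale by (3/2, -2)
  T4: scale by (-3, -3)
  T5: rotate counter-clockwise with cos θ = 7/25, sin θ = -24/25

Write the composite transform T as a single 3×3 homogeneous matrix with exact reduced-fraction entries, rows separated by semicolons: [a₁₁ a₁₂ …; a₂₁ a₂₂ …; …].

T1 = [1 0 0; -1 1 0; 0 0 1]
T2·T1 = [1 0 0; -2 1 0; 0 0 1]
T3·…·T1 = [3/2 0 0; 4 -2 0; 0 0 1]
T4·…·T1 = [-9/2 0 0; -12 6 0; 0 0 1]
T5·…·T1 = [-639/50 144/25 0; 24/25 42/25 0; 0 0 1]

T = [-639/50 144/25 0; 24/25 42/25 0; 0 0 1]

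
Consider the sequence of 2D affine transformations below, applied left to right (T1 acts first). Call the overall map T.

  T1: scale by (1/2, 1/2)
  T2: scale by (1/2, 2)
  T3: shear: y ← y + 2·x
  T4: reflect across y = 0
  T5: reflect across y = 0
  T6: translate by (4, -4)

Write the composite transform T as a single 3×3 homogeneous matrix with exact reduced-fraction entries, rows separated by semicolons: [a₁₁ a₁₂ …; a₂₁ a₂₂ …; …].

T = [1/4 0 4; 1/2 1 -4; 0 0 1]

T1 = [1/2 0 0; 0 1/2 0; 0 0 1]
T2·T1 = [1/4 0 0; 0 1 0; 0 0 1]
T3·…·T1 = [1/4 0 0; 1/2 1 0; 0 0 1]
T4·…·T1 = [1/4 0 0; -1/2 -1 0; 0 0 1]
T5·…·T1 = [1/4 0 0; 1/2 1 0; 0 0 1]
T6·…·T1 = [1/4 0 4; 1/2 1 -4; 0 0 1]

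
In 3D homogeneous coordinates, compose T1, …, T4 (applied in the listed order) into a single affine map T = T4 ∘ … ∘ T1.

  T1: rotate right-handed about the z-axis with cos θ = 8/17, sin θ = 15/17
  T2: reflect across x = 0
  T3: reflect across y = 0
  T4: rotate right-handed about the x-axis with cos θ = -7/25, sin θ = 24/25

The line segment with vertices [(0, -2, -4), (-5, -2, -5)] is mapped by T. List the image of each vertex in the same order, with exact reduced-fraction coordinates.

image vertices: (-30/17, 304/85, 172/85), (10/17, 1403/425, 2779/425)

T1 rotate right-handed about the z-axis with cos θ = 8/17, sin θ = 15/17: (0, -2, -4) → (30/17, -16/17, -4); (-5, -2, -5) → (-10/17, -91/17, -5)
T2 reflect across x = 0: (30/17, -16/17, -4) → (-30/17, -16/17, -4); (-10/17, -91/17, -5) → (10/17, -91/17, -5)
T3 reflect across y = 0: (-30/17, -16/17, -4) → (-30/17, 16/17, -4); (10/17, -91/17, -5) → (10/17, 91/17, -5)
T4 rotate right-handed about the x-axis with cos θ = -7/25, sin θ = 24/25: (-30/17, 16/17, -4) → (-30/17, 304/85, 172/85); (10/17, 91/17, -5) → (10/17, 1403/425, 2779/425)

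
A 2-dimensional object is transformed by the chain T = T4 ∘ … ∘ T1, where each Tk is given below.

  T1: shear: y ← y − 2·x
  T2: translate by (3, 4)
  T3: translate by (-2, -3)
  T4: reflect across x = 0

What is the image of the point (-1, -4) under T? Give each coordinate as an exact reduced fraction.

T1 shear: y ← y − 2·x: (-1, -4) → (-1, -2)
T2 translate by (3, 4): (-1, -2) → (2, 2)
T3 translate by (-2, -3): (2, 2) → (0, -1)
T4 reflect across x = 0: (0, -1) → (0, -1)

T(p) = (0, -1)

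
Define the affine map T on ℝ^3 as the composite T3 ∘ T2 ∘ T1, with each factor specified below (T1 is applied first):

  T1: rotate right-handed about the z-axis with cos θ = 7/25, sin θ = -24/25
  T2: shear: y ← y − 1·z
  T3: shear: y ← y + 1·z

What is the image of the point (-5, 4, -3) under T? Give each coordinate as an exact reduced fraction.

T1 rotate right-handed about the z-axis with cos θ = 7/25, sin θ = -24/25: (-5, 4, -3) → (61/25, 148/25, -3)
T2 shear: y ← y − 1·z: (61/25, 148/25, -3) → (61/25, 223/25, -3)
T3 shear: y ← y + 1·z: (61/25, 223/25, -3) → (61/25, 148/25, -3)

T(p) = (61/25, 148/25, -3)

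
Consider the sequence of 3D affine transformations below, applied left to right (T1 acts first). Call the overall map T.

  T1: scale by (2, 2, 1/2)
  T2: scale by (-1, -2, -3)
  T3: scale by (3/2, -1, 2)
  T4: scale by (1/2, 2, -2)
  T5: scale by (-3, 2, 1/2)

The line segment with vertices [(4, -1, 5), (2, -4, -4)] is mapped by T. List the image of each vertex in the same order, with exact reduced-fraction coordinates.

image vertices: (18, -16, 15), (9, -64, -12)

T1 scale by (2, 2, 1/2): (4, -1, 5) → (8, -2, 5/2); (2, -4, -4) → (4, -8, -2)
T2 scale by (-1, -2, -3): (8, -2, 5/2) → (-8, 4, -15/2); (4, -8, -2) → (-4, 16, 6)
T3 scale by (3/2, -1, 2): (-8, 4, -15/2) → (-12, -4, -15); (-4, 16, 6) → (-6, -16, 12)
T4 scale by (1/2, 2, -2): (-12, -4, -15) → (-6, -8, 30); (-6, -16, 12) → (-3, -32, -24)
T5 scale by (-3, 2, 1/2): (-6, -8, 30) → (18, -16, 15); (-3, -32, -24) → (9, -64, -12)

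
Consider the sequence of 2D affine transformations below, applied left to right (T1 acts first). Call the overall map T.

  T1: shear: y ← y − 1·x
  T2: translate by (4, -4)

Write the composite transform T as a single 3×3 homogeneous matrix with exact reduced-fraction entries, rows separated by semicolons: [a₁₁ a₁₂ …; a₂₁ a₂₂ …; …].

T1 = [1 0 0; -1 1 0; 0 0 1]
T2·T1 = [1 0 4; -1 1 -4; 0 0 1]

T = [1 0 4; -1 1 -4; 0 0 1]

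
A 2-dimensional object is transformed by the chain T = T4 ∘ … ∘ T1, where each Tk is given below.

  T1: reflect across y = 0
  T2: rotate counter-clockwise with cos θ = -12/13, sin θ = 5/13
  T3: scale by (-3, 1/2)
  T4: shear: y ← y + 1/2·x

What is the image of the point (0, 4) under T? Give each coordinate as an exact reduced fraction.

T1 reflect across y = 0: (0, 4) → (0, -4)
T2 rotate counter-clockwise with cos θ = -12/13, sin θ = 5/13: (0, -4) → (20/13, 48/13)
T3 scale by (-3, 1/2): (20/13, 48/13) → (-60/13, 24/13)
T4 shear: y ← y + 1/2·x: (-60/13, 24/13) → (-60/13, -6/13)

T(p) = (-60/13, -6/13)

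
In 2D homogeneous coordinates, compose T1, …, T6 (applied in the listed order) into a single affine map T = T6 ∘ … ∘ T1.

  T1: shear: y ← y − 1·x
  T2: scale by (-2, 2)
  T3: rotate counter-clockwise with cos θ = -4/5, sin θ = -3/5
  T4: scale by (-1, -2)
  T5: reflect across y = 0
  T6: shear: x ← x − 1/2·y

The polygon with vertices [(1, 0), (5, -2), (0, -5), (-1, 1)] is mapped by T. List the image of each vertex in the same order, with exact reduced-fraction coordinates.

T1 shear: y ← y − 1·x: (1, 0) → (1, -1); (5, -2) → (5, -7); (0, -5) → (0, -5); (-1, 1) → (-1, 2)
T2 scale by (-2, 2): (1, -1) → (-2, -2); (5, -7) → (-10, -14); (0, -5) → (0, -10); (-1, 2) → (2, 4)
T3 rotate counter-clockwise with cos θ = -4/5, sin θ = -3/5: (-2, -2) → (2/5, 14/5); (-10, -14) → (-2/5, 86/5); (0, -10) → (-6, 8); (2, 4) → (4/5, -22/5)
T4 scale by (-1, -2): (2/5, 14/5) → (-2/5, -28/5); (-2/5, 86/5) → (2/5, -172/5); (-6, 8) → (6, -16); (4/5, -22/5) → (-4/5, 44/5)
T5 reflect across y = 0: (-2/5, -28/5) → (-2/5, 28/5); (2/5, -172/5) → (2/5, 172/5); (6, -16) → (6, 16); (-4/5, 44/5) → (-4/5, -44/5)
T6 shear: x ← x − 1/2·y: (-2/5, 28/5) → (-16/5, 28/5); (2/5, 172/5) → (-84/5, 172/5); (6, 16) → (-2, 16); (-4/5, -44/5) → (18/5, -44/5)

image vertices: (-16/5, 28/5), (-84/5, 172/5), (-2, 16), (18/5, -44/5)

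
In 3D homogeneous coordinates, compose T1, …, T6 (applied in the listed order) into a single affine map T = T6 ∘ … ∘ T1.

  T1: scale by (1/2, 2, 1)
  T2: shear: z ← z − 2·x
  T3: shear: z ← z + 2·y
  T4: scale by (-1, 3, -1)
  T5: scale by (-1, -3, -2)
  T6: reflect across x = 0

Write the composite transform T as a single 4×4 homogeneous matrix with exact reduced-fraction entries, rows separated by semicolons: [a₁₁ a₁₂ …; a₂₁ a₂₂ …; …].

T1 = [1/2 0 0 0; 0 2 0 0; 0 0 1 0; 0 0 0 1]
T2·T1 = [1/2 0 0 0; 0 2 0 0; -1 0 1 0; 0 0 0 1]
T3·…·T1 = [1/2 0 0 0; 0 2 0 0; -1 4 1 0; 0 0 0 1]
T4·…·T1 = [-1/2 0 0 0; 0 6 0 0; 1 -4 -1 0; 0 0 0 1]
T5·…·T1 = [1/2 0 0 0; 0 -18 0 0; -2 8 2 0; 0 0 0 1]
T6·…·T1 = [-1/2 0 0 0; 0 -18 0 0; -2 8 2 0; 0 0 0 1]

T = [-1/2 0 0 0; 0 -18 0 0; -2 8 2 0; 0 0 0 1]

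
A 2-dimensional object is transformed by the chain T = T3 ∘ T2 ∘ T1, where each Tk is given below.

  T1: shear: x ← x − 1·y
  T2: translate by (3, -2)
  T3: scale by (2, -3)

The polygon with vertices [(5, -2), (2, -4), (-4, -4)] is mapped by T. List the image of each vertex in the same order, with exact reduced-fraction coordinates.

T1 shear: x ← x − 1·y: (5, -2) → (7, -2); (2, -4) → (6, -4); (-4, -4) → (0, -4)
T2 translate by (3, -2): (7, -2) → (10, -4); (6, -4) → (9, -6); (0, -4) → (3, -6)
T3 scale by (2, -3): (10, -4) → (20, 12); (9, -6) → (18, 18); (3, -6) → (6, 18)

image vertices: (20, 12), (18, 18), (6, 18)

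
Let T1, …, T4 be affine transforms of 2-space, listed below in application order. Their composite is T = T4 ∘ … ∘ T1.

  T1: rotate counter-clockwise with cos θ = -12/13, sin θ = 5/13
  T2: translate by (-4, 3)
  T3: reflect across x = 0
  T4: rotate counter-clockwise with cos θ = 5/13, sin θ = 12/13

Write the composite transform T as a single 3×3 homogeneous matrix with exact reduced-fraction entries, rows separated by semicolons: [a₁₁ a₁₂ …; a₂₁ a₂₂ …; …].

T1 = [-12/13 -5/13 0; 5/13 -12/13 0; 0 0 1]
T2·T1 = [-12/13 -5/13 -4; 5/13 -12/13 3; 0 0 1]
T3·…·T1 = [12/13 5/13 4; 5/13 -12/13 3; 0 0 1]
T4·…·T1 = [0 1 -16/13; 1 0 63/13; 0 0 1]

T = [0 1 -16/13; 1 0 63/13; 0 0 1]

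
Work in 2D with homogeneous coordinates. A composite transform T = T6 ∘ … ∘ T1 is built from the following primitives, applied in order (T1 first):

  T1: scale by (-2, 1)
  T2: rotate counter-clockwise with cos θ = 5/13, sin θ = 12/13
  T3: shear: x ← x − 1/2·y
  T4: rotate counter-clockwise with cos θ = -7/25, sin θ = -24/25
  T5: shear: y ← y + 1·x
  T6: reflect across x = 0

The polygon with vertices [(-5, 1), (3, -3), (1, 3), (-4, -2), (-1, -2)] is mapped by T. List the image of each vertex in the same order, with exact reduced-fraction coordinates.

T1 scale by (-2, 1): (-5, 1) → (10, 1); (3, -3) → (-6, -3); (1, 3) → (-2, 3); (-4, -2) → (8, -2); (-1, -2) → (2, -2)
T2 rotate counter-clockwise with cos θ = 5/13, sin θ = 12/13: (10, 1) → (38/13, 125/13); (-6, -3) → (6/13, -87/13); (-2, 3) → (-46/13, -9/13); (8, -2) → (64/13, 86/13); (2, -2) → (34/13, 14/13)
T3 shear: x ← x − 1/2·y: (38/13, 125/13) → (-49/26, 125/13); (6/13, -87/13) → (99/26, -87/13); (-46/13, -9/13) → (-83/26, -9/13); (64/13, 86/13) → (21/13, 86/13); (34/13, 14/13) → (27/13, 14/13)
T4 rotate counter-clockwise with cos θ = -7/25, sin θ = -24/25: (-49/26, 125/13) → (6343/650, -287/325); (99/26, -87/13) → (-4869/650, -579/325); (-83/26, -9/13) → (149/650, 1059/325); (21/13, 86/13) → (1917/325, -1106/325); (27/13, 14/13) → (147/325, -746/325)
T5 shear: y ← y + 1·x: (6343/650, -287/325) → (6343/650, 5769/650); (-4869/650, -579/325) → (-4869/650, -6027/650); (149/650, 1059/325) → (149/650, 2267/650); (1917/325, -1106/325) → (1917/325, 811/325); (147/325, -746/325) → (147/325, -599/325)
T6 reflect across x = 0: (6343/650, 5769/650) → (-6343/650, 5769/650); (-4869/650, -6027/650) → (4869/650, -6027/650); (149/650, 2267/650) → (-149/650, 2267/650); (1917/325, 811/325) → (-1917/325, 811/325); (147/325, -599/325) → (-147/325, -599/325)

image vertices: (-6343/650, 5769/650), (4869/650, -6027/650), (-149/650, 2267/650), (-1917/325, 811/325), (-147/325, -599/325)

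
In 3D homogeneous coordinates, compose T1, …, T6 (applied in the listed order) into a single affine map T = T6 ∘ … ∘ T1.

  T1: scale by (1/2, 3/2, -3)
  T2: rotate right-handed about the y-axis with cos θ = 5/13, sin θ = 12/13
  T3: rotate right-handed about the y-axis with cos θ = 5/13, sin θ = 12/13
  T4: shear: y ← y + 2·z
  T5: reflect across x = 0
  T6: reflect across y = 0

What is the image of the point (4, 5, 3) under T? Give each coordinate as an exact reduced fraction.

T1 scale by (1/2, 3/2, -3): (4, 5, 3) → (2, 15/2, -9)
T2 rotate right-handed about the y-axis with cos θ = 5/13, sin θ = 12/13: (2, 15/2, -9) → (-98/13, 15/2, -69/13)
T3 rotate right-handed about the y-axis with cos θ = 5/13, sin θ = 12/13: (-98/13, 15/2, -69/13) → (-1318/169, 15/2, 831/169)
T4 shear: y ← y + 2·z: (-1318/169, 15/2, 831/169) → (-1318/169, 5859/338, 831/169)
T5 reflect across x = 0: (-1318/169, 5859/338, 831/169) → (1318/169, 5859/338, 831/169)
T6 reflect across y = 0: (1318/169, 5859/338, 831/169) → (1318/169, -5859/338, 831/169)

T(p) = (1318/169, -5859/338, 831/169)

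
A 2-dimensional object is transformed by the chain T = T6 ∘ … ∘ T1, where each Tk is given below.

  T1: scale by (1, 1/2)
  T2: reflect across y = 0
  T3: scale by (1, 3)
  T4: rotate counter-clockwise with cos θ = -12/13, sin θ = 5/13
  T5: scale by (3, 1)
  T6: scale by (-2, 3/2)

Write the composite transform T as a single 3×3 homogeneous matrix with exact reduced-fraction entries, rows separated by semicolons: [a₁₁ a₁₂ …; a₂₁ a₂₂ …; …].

T = [72/13 -45/13 0; 15/26 27/13 0; 0 0 1]

T1 = [1 0 0; 0 1/2 0; 0 0 1]
T2·T1 = [1 0 0; 0 -1/2 0; 0 0 1]
T3·…·T1 = [1 0 0; 0 -3/2 0; 0 0 1]
T4·…·T1 = [-12/13 15/26 0; 5/13 18/13 0; 0 0 1]
T5·…·T1 = [-36/13 45/26 0; 5/13 18/13 0; 0 0 1]
T6·…·T1 = [72/13 -45/13 0; 15/26 27/13 0; 0 0 1]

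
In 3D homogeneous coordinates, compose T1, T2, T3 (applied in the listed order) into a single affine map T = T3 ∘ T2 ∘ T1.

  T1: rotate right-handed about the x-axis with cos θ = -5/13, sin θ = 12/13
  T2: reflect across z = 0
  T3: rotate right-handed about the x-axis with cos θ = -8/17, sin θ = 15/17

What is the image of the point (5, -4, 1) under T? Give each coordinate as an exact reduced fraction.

T1 rotate right-handed about the x-axis with cos θ = -5/13, sin θ = 12/13: (5, -4, 1) → (5, 8/13, -53/13)
T2 reflect across z = 0: (5, 8/13, -53/13) → (5, 8/13, 53/13)
T3 rotate right-handed about the x-axis with cos θ = -8/17, sin θ = 15/17: (5, 8/13, 53/13) → (5, -859/221, -304/221)

T(p) = (5, -859/221, -304/221)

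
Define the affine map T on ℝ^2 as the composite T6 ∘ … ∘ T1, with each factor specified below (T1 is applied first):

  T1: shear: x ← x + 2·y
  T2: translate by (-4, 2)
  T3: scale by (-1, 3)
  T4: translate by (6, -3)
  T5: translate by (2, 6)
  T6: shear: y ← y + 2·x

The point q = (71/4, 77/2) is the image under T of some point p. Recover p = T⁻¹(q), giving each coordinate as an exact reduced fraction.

T1 = [1 2 0; 0 1 0; 0 0 1]
T2·T1 = [1 2 -4; 0 1 2; 0 0 1]
T3·…·T1 = [-1 -2 4; 0 3 6; 0 0 1]
T4·…·T1 = [-1 -2 10; 0 3 3; 0 0 1]
T5·…·T1 = [-1 -2 12; 0 3 9; 0 0 1]
T6·…·T1 = [-1 -2 12; -2 -1 33; 0 0 1]
det M = -3; M⁻¹ = [1/3 -2/3 18; -2/3 1/3 -3; 0 0 1]
M⁻¹ · (71/4, 77/2)ᵀ = (-7/4, -2)ᵀ

p = (-7/4, -2)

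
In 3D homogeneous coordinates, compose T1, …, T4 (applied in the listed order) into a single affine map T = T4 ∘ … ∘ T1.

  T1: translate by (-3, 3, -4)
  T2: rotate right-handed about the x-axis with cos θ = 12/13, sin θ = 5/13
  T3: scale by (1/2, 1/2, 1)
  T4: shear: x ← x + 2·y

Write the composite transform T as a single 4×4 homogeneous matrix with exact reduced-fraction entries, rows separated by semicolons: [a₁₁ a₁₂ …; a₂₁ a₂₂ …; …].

T1 = [1 0 0 -3; 0 1 0 3; 0 0 1 -4; 0 0 0 1]
T2·T1 = [1 0 0 -3; 0 12/13 -5/13 56/13; 0 5/13 12/13 -33/13; 0 0 0 1]
T3·…·T1 = [1/2 0 0 -3/2; 0 6/13 -5/26 28/13; 0 5/13 12/13 -33/13; 0 0 0 1]
T4·…·T1 = [1/2 12/13 -5/13 73/26; 0 6/13 -5/26 28/13; 0 5/13 12/13 -33/13; 0 0 0 1]

T = [1/2 12/13 -5/13 73/26; 0 6/13 -5/26 28/13; 0 5/13 12/13 -33/13; 0 0 0 1]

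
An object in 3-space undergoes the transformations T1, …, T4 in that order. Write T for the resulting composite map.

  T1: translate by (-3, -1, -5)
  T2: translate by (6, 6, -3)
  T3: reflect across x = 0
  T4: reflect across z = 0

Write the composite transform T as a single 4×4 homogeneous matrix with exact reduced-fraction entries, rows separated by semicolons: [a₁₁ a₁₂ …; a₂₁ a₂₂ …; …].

T1 = [1 0 0 -3; 0 1 0 -1; 0 0 1 -5; 0 0 0 1]
T2·T1 = [1 0 0 3; 0 1 0 5; 0 0 1 -8; 0 0 0 1]
T3·…·T1 = [-1 0 0 -3; 0 1 0 5; 0 0 1 -8; 0 0 0 1]
T4·…·T1 = [-1 0 0 -3; 0 1 0 5; 0 0 -1 8; 0 0 0 1]

T = [-1 0 0 -3; 0 1 0 5; 0 0 -1 8; 0 0 0 1]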